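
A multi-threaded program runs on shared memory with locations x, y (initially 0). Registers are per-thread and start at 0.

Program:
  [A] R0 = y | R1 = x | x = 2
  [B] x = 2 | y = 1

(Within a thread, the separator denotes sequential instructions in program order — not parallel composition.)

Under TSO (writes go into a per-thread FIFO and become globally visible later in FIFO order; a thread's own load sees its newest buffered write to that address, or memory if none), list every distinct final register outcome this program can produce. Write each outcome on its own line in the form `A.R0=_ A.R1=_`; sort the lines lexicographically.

outcome vector order: (A.R0,A.R1)
|TSO outcomes| = 3

A.R0=0 A.R1=0
A.R0=0 A.R1=2
A.R0=1 A.R1=2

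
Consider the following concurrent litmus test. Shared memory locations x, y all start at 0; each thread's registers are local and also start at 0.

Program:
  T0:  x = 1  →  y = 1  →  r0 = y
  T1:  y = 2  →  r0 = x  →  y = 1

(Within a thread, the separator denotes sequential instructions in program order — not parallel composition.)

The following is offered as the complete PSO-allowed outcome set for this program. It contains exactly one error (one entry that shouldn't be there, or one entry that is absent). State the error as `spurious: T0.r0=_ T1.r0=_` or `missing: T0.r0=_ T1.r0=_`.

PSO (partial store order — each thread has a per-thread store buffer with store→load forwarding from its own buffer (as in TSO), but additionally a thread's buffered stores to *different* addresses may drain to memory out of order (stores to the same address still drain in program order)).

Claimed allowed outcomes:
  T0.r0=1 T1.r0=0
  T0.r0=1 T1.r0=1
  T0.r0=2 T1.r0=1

missing: T0.r0=2 T1.r0=0

outcome vector order: (T0.r0,T1.r0)
[PSO] allowed = {10, 11, 20, 21}
PSO∖claimed = {20}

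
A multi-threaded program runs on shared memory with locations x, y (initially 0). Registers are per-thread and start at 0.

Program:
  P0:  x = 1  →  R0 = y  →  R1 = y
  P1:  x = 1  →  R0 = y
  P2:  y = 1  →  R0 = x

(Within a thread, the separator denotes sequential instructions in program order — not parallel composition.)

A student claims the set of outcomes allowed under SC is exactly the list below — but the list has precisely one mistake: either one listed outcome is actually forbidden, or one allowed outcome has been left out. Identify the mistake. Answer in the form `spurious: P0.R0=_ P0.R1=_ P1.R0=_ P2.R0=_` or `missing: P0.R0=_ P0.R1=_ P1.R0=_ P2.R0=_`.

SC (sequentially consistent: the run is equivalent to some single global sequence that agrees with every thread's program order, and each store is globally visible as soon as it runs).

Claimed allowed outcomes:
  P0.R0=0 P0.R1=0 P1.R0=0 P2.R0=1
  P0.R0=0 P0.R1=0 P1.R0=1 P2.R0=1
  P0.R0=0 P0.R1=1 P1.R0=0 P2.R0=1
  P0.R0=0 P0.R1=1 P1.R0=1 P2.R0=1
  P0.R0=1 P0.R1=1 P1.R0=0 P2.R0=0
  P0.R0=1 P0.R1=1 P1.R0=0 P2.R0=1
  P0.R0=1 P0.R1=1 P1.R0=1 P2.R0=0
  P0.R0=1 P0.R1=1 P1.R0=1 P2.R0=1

spurious: P0.R0=1 P0.R1=1 P1.R0=0 P2.R0=0

outcome vector order: (P0.R0,P0.R1,P1.R0,P2.R0)
[SC] allowed = {0001, 0011, 0101, 0111, 1101, 1110, 1111}
claimed∖SC = {1100}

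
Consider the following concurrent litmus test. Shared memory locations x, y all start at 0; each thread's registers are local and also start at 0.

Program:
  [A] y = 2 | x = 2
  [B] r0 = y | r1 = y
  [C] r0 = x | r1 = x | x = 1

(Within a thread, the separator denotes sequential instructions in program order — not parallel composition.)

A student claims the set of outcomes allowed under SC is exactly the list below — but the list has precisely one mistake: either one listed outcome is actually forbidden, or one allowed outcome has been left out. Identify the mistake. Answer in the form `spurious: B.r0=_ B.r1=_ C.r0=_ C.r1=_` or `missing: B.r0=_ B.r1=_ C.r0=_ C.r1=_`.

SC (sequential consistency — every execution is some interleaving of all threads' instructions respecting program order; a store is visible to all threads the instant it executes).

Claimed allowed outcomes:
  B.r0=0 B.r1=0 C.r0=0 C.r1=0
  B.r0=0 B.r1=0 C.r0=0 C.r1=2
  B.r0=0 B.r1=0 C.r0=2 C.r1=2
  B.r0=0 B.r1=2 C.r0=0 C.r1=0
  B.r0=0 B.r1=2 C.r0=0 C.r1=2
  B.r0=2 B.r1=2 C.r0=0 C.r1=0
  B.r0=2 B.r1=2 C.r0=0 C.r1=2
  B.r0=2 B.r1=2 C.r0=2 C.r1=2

missing: B.r0=0 B.r1=2 C.r0=2 C.r1=2

outcome vector order: (B.r0,B.r1,C.r0,C.r1)
SC: 9 outcomes — {<0 0 0 0> <0 0 0 2> <0 0 2 2> <0 2 0 0> <0 2 0 2> <0 2 2 2> <2 2 0 0> <2 2 0 2> <2 2 2 2>}
SC∖claimed = {<0 2 2 2>}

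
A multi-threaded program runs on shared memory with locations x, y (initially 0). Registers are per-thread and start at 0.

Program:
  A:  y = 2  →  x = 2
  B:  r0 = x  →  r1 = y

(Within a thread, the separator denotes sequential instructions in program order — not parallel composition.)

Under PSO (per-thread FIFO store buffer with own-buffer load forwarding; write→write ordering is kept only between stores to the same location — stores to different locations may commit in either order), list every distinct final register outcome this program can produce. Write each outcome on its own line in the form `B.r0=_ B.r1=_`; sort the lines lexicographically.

outcome vector order: (B.r0,B.r1)
|PSO outcomes| = 4

B.r0=0 B.r1=0
B.r0=0 B.r1=2
B.r0=2 B.r1=0
B.r0=2 B.r1=2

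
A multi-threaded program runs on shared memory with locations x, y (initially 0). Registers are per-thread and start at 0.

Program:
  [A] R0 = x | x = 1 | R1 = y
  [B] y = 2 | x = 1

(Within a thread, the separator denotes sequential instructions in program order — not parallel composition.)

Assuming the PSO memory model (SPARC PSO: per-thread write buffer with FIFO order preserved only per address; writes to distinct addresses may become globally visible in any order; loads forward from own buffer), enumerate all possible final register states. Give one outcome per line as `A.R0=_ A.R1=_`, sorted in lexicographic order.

outcome vector order: (A.R0,A.R1)
|PSO outcomes| = 4

A.R0=0 A.R1=0
A.R0=0 A.R1=2
A.R0=1 A.R1=0
A.R0=1 A.R1=2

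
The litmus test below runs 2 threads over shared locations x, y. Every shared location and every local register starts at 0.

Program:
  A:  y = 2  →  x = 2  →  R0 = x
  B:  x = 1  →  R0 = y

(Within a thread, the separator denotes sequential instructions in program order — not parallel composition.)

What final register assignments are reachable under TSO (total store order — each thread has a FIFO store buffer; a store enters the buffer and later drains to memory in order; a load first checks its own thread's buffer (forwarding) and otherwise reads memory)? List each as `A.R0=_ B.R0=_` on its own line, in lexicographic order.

outcome vector order: (A.R0,B.R0)
|TSO outcomes| = 4

A.R0=1 B.R0=0
A.R0=1 B.R0=2
A.R0=2 B.R0=0
A.R0=2 B.R0=2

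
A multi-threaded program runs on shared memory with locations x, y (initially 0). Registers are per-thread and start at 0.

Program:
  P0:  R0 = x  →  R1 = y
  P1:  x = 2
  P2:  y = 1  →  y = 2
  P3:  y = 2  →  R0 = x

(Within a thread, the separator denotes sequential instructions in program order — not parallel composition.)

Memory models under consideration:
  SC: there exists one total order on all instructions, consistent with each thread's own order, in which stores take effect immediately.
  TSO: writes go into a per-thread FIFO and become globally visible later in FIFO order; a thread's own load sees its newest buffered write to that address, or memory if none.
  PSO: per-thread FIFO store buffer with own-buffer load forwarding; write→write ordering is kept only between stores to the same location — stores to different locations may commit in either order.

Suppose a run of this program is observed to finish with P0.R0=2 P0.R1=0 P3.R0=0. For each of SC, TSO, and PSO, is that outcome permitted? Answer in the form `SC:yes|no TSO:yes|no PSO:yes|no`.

SC:no TSO:yes PSO:yes

outcome vector order: (P0.R0,P0.R1,P3.R0)
[SC] allowed = {(0,0,0) (0,0,2) (0,1,0) (0,1,2) (0,2,0) (0,2,2) (2,0,2) (2,1,0) (2,1,2) (2,2,0) (2,2,2)}
[TSO] allowed = {(0,0,0) (0,0,2) (0,1,0) (0,1,2) (0,2,0) (0,2,2) (2,0,0) (2,0,2) (2,1,0) (2,1,2) (2,2,0) (2,2,2)}
[PSO] allowed = {(0,0,0) (0,0,2) (0,1,0) (0,1,2) (0,2,0) (0,2,2) (2,0,0) (2,0,2) (2,1,0) (2,1,2) (2,2,0) (2,2,2)}
target (2,0,0) ∈ {TSO,PSO}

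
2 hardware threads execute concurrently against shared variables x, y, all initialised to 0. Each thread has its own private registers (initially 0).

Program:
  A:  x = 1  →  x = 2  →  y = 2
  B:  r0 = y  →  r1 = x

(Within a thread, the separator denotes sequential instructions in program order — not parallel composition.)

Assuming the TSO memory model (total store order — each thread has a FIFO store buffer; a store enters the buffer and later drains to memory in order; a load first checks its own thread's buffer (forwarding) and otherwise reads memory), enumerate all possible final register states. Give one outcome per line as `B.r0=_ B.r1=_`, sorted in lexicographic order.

outcome vector order: (B.r0,B.r1)
|TSO outcomes| = 4

B.r0=0 B.r1=0
B.r0=0 B.r1=1
B.r0=0 B.r1=2
B.r0=2 B.r1=2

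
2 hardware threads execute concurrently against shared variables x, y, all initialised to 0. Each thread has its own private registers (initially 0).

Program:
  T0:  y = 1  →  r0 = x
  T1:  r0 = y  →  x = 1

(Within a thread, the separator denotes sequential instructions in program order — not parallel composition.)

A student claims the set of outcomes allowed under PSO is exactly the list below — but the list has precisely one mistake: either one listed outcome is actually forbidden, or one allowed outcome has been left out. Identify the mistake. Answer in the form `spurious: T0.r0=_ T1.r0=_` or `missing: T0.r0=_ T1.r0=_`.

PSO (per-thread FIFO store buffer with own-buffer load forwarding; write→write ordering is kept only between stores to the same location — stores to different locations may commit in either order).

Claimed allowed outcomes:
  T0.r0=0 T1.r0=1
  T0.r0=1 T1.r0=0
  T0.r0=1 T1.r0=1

outcome vector order: (T0.r0,T1.r0)
PSO (4): 00, 01, 10, 11
PSO∖claimed = {00}

missing: T0.r0=0 T1.r0=0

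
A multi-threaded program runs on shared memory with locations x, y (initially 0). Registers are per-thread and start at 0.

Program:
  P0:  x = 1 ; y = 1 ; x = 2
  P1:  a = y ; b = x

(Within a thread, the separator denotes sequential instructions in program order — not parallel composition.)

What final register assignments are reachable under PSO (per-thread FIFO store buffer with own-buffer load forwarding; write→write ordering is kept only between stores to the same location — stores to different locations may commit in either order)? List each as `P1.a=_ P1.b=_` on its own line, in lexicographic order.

P1.a=0 P1.b=0
P1.a=0 P1.b=1
P1.a=0 P1.b=2
P1.a=1 P1.b=0
P1.a=1 P1.b=1
P1.a=1 P1.b=2

outcome vector order: (P1.a,P1.b)
|PSO outcomes| = 6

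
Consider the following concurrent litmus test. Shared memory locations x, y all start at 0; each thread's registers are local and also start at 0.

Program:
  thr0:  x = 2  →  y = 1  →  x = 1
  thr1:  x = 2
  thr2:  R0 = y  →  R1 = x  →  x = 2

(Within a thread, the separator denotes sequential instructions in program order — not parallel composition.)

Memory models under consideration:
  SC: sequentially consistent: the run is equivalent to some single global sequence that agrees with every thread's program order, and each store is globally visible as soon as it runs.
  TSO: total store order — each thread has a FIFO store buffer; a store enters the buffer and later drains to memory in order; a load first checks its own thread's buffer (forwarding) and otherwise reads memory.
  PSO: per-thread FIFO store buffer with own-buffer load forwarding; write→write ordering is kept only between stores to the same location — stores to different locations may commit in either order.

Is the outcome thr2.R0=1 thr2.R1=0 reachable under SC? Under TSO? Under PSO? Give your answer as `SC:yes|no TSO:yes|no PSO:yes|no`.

outcome vector order: (thr2.R0,thr2.R1)
[SC] allowed = {00 01 02 11 12}
[TSO] allowed = {00 01 02 11 12}
[PSO] allowed = {00 01 02 10 11 12}
target 10 ∈ {PSO}

SC:no TSO:no PSO:yes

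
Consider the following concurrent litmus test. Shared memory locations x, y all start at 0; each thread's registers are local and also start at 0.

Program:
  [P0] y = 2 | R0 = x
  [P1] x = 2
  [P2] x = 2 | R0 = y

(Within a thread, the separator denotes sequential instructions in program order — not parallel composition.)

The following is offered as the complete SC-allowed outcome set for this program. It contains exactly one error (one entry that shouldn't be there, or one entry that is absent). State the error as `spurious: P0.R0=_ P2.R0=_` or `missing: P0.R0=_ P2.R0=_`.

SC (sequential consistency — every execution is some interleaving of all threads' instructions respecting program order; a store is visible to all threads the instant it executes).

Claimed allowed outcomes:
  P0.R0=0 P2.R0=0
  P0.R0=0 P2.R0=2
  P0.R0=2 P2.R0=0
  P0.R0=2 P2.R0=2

spurious: P0.R0=0 P2.R0=0

outcome vector order: (P0.R0,P2.R0)
SC: 3 outcomes — {02, 20, 22}
claimed∖SC = {00}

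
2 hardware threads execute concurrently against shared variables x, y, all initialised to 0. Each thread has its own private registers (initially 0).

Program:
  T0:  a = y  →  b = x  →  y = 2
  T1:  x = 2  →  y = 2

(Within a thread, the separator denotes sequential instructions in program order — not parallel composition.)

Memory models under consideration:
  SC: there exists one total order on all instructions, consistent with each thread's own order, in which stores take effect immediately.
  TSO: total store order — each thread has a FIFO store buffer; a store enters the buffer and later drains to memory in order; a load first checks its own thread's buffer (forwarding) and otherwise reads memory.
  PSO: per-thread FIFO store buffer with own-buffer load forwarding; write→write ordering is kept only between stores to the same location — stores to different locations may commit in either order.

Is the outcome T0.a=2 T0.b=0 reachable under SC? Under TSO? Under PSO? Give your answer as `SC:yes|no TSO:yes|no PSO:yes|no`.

outcome vector order: (T0.a,T0.b)
[SC] allowed = {00; 02; 22}
[TSO] allowed = {00; 02; 22}
[PSO] allowed = {00; 02; 20; 22}
target 20 ∈ {PSO}

SC:no TSO:no PSO:yes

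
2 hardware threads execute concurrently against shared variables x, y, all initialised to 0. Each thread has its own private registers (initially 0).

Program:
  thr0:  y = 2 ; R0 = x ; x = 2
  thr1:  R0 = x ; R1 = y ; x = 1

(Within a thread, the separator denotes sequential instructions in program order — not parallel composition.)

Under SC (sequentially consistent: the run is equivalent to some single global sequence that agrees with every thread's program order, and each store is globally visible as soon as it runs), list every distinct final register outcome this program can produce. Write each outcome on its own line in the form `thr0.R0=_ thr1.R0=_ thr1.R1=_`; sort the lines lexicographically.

outcome vector order: (thr0.R0,thr1.R0,thr1.R1)
|SC outcomes| = 5

thr0.R0=0 thr1.R0=0 thr1.R1=0
thr0.R0=0 thr1.R0=0 thr1.R1=2
thr0.R0=0 thr1.R0=2 thr1.R1=2
thr0.R0=1 thr1.R0=0 thr1.R1=0
thr0.R0=1 thr1.R0=0 thr1.R1=2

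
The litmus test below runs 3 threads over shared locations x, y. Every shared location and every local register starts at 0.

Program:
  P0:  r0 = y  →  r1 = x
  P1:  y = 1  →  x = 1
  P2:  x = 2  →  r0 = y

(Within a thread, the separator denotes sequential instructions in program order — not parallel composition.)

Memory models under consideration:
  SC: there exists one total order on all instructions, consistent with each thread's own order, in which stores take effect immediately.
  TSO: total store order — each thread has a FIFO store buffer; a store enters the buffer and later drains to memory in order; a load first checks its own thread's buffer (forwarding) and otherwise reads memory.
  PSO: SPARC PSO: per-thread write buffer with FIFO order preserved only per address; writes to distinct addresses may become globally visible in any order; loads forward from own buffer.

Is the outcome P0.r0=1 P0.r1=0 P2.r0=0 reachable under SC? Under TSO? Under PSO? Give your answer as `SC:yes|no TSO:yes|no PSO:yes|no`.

outcome vector order: (P0.r0,P0.r1,P2.r0)
under SC → 000; 001; 010; 011; 020; 021; 101; 110; 111; 120; 121
under TSO → 000; 001; 010; 011; 020; 021; 100; 101; 110; 111; 120; 121
under PSO → 000; 001; 010; 011; 020; 021; 100; 101; 110; 111; 120; 121
target 100 ∈ {TSO,PSO}

SC:no TSO:yes PSO:yes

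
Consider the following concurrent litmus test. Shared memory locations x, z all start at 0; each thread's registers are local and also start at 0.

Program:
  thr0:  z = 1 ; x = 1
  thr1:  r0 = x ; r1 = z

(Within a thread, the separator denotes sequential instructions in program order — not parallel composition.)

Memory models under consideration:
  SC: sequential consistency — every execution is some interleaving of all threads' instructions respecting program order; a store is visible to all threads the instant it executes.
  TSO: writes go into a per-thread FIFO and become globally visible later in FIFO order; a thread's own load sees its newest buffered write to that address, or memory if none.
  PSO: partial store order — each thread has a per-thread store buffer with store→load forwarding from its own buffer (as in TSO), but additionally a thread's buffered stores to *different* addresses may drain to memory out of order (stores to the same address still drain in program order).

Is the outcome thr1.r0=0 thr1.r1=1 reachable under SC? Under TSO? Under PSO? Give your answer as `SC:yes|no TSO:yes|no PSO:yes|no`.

SC:yes TSO:yes PSO:yes

outcome vector order: (thr1.r0,thr1.r1)
[SC] allowed = {00, 01, 11}
[TSO] allowed = {00, 01, 11}
[PSO] allowed = {00, 01, 10, 11}
target 01 ∈ {SC,TSO,PSO}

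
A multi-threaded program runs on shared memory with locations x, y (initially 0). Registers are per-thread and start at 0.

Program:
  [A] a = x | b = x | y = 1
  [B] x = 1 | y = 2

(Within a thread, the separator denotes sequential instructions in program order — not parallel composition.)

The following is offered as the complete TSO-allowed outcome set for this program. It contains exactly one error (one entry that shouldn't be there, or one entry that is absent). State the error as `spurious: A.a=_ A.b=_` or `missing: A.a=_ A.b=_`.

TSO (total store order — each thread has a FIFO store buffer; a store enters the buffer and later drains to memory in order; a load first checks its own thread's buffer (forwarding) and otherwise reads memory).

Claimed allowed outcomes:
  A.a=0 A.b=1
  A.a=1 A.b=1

outcome vector order: (A.a,A.b)
under TSO → 0/0 0/1 1/1
TSO∖claimed = {0/0}

missing: A.a=0 A.b=0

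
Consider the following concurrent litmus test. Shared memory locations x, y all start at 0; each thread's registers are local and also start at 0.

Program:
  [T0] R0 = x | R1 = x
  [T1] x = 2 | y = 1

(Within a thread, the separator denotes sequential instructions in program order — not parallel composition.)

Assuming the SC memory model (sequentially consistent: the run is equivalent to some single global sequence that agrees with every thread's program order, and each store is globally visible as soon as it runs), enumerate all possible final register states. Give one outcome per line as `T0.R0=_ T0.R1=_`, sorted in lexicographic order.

T0.R0=0 T0.R1=0
T0.R0=0 T0.R1=2
T0.R0=2 T0.R1=2

outcome vector order: (T0.R0,T0.R1)
|SC outcomes| = 3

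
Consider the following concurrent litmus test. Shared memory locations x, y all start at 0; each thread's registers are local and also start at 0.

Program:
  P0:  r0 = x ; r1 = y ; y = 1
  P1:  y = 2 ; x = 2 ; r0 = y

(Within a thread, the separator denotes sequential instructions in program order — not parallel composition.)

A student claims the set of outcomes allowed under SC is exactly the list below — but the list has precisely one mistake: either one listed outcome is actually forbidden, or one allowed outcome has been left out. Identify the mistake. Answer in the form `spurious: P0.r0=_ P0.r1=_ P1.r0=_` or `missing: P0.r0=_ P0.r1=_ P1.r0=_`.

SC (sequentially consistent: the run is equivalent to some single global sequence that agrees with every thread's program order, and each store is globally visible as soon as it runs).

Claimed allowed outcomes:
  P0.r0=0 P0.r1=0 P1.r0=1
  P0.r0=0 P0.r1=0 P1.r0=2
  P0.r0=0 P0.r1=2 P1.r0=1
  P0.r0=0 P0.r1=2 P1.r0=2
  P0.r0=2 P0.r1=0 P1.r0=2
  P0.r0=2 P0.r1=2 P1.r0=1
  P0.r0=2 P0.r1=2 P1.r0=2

spurious: P0.r0=2 P0.r1=0 P1.r0=2

outcome vector order: (P0.r0,P0.r1,P1.r0)
under SC → 0/0/1, 0/0/2, 0/2/1, 0/2/2, 2/2/1, 2/2/2
claimed∖SC = {2/0/2}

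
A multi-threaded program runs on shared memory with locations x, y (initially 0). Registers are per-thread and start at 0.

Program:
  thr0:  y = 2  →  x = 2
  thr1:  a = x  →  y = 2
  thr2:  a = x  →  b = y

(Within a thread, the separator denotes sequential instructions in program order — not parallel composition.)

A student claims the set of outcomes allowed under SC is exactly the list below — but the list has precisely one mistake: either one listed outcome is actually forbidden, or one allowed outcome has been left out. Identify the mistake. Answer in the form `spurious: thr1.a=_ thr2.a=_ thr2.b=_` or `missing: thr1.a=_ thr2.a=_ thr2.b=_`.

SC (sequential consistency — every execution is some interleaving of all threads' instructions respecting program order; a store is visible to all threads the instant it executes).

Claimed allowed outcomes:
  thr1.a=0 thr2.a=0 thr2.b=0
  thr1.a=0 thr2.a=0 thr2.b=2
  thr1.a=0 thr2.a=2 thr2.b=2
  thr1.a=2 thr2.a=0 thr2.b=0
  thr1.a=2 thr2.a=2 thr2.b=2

outcome vector order: (thr1.a,thr2.a,thr2.b)
SC: 6 outcomes — {000 002 022 200 202 222}
SC∖claimed = {202}

missing: thr1.a=2 thr2.a=0 thr2.b=2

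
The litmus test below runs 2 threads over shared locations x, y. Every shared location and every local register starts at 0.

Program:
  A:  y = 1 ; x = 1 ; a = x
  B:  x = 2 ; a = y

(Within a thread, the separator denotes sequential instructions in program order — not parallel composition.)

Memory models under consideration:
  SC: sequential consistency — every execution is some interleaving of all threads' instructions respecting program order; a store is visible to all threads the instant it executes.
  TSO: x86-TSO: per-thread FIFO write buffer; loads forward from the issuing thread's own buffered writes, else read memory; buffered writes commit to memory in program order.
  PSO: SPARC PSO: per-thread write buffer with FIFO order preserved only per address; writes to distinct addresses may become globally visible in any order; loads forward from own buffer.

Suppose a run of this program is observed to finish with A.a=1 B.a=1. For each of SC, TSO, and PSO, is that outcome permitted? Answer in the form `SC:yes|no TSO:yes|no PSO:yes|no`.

SC:yes TSO:yes PSO:yes

outcome vector order: (A.a,B.a)
SC: 3 outcomes — {(1,0) (1,1) (2,1)}
TSO: 4 outcomes — {(1,0) (1,1) (2,0) (2,1)}
PSO: 4 outcomes — {(1,0) (1,1) (2,0) (2,1)}
target (1,1) ∈ {SC,TSO,PSO}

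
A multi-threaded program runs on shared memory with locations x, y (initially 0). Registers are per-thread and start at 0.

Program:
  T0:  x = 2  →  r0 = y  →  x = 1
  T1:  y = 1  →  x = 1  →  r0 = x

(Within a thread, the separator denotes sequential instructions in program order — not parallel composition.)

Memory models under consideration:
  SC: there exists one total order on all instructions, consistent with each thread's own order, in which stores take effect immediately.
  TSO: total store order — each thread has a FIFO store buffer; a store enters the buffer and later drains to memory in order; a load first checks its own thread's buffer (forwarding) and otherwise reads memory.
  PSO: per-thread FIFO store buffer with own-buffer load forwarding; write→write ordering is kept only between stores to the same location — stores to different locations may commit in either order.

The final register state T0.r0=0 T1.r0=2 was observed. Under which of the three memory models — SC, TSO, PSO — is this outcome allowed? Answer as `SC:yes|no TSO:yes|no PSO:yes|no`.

SC:no TSO:yes PSO:yes

outcome vector order: (T0.r0,T1.r0)
SC: 3 outcomes — {<0 1>; <1 1>; <1 2>}
TSO: 4 outcomes — {<0 1>; <0 2>; <1 1>; <1 2>}
PSO: 4 outcomes — {<0 1>; <0 2>; <1 1>; <1 2>}
target <0 2> ∈ {TSO,PSO}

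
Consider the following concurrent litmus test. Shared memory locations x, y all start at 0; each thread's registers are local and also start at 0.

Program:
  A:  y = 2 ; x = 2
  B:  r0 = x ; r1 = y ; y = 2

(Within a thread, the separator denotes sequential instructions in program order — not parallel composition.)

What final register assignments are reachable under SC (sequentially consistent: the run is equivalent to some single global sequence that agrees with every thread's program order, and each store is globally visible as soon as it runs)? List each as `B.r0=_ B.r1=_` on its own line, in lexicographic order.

B.r0=0 B.r1=0
B.r0=0 B.r1=2
B.r0=2 B.r1=2

outcome vector order: (B.r0,B.r1)
|SC outcomes| = 3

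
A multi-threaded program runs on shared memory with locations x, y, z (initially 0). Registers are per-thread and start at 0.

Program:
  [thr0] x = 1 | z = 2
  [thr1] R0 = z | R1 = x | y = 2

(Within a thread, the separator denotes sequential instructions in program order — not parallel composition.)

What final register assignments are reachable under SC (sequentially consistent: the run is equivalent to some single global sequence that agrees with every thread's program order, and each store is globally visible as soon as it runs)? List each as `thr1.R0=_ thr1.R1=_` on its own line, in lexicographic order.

outcome vector order: (thr1.R0,thr1.R1)
|SC outcomes| = 3

thr1.R0=0 thr1.R1=0
thr1.R0=0 thr1.R1=1
thr1.R0=2 thr1.R1=1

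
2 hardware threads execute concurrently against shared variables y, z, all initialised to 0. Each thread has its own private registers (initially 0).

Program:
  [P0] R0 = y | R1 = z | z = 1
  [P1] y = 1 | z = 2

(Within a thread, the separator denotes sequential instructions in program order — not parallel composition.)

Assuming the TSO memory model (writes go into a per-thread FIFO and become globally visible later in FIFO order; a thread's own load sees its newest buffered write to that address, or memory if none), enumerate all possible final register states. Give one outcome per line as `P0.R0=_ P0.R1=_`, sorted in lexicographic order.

outcome vector order: (P0.R0,P0.R1)
|TSO outcomes| = 4

P0.R0=0 P0.R1=0
P0.R0=0 P0.R1=2
P0.R0=1 P0.R1=0
P0.R0=1 P0.R1=2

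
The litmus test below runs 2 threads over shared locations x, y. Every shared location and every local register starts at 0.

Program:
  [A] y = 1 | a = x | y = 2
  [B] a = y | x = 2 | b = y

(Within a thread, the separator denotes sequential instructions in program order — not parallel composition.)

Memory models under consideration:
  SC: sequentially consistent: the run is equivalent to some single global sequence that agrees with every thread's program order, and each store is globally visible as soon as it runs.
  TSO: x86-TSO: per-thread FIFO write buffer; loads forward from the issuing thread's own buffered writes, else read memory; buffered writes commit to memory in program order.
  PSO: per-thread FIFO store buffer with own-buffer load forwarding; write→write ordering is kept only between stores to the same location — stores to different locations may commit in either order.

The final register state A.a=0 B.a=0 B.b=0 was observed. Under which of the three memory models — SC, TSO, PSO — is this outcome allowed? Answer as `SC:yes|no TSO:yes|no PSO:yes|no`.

outcome vector order: (A.a,B.a,B.b)
SC (10): (0,0,1) (0,0,2) (0,1,1) (0,1,2) (0,2,2) (2,0,0) (2,0,1) (2,0,2) (2,1,1) (2,1,2)
TSO (11): (0,0,0) (0,0,1) (0,0,2) (0,1,1) (0,1,2) (0,2,2) (2,0,0) (2,0,1) (2,0,2) (2,1,1) (2,1,2)
PSO (11): (0,0,0) (0,0,1) (0,0,2) (0,1,1) (0,1,2) (0,2,2) (2,0,0) (2,0,1) (2,0,2) (2,1,1) (2,1,2)
target (0,0,0) ∈ {TSO,PSO}

SC:no TSO:yes PSO:yes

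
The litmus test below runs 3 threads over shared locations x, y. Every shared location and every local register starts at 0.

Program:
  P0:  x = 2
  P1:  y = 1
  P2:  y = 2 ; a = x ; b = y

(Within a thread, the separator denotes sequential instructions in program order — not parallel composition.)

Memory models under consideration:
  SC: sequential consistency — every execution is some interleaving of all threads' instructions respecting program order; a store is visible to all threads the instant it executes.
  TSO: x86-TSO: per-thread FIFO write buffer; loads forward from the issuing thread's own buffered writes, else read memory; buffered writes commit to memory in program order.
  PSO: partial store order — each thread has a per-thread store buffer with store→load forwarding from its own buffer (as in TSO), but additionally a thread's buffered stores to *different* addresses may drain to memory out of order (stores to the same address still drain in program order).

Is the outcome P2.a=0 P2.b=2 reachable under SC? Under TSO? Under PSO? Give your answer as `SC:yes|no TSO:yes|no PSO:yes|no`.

outcome vector order: (P2.a,P2.b)
SC: 4 outcomes — {(0,1), (0,2), (2,1), (2,2)}
TSO: 4 outcomes — {(0,1), (0,2), (2,1), (2,2)}
PSO: 4 outcomes — {(0,1), (0,2), (2,1), (2,2)}
target (0,2) ∈ {SC,TSO,PSO}

SC:yes TSO:yes PSO:yes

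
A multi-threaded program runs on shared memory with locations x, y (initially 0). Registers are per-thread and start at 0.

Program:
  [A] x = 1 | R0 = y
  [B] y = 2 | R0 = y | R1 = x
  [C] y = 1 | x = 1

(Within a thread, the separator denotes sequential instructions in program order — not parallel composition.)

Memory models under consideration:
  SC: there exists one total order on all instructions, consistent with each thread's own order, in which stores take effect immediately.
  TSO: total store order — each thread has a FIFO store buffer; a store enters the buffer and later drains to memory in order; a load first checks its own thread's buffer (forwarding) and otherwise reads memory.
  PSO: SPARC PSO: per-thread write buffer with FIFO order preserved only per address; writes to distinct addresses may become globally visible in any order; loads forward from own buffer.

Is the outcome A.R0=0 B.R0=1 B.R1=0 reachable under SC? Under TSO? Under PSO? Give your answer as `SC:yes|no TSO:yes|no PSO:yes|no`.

SC:no TSO:yes PSO:yes

outcome vector order: (A.R0,B.R0,B.R1)
[SC] allowed = {0/1/1; 0/2/1; 1/1/0; 1/1/1; 1/2/0; 1/2/1; 2/1/1; 2/2/0; 2/2/1}
[TSO] allowed = {0/1/0; 0/1/1; 0/2/0; 0/2/1; 1/1/0; 1/1/1; 1/2/0; 1/2/1; 2/1/0; 2/1/1; 2/2/0; 2/2/1}
[PSO] allowed = {0/1/0; 0/1/1; 0/2/0; 0/2/1; 1/1/0; 1/1/1; 1/2/0; 1/2/1; 2/1/0; 2/1/1; 2/2/0; 2/2/1}
target 0/1/0 ∈ {TSO,PSO}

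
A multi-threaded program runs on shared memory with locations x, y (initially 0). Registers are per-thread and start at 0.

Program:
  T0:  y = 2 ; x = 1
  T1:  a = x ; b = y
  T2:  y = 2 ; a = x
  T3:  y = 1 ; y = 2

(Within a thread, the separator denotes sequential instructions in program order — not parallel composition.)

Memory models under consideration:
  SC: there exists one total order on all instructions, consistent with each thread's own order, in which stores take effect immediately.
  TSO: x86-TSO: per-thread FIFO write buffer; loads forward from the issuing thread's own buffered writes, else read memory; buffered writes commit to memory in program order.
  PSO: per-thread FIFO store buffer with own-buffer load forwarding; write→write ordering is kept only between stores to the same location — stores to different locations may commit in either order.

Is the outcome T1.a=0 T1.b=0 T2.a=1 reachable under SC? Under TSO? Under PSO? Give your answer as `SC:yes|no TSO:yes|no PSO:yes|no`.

outcome vector order: (T1.a,T1.b,T2.a)
under SC → <0 0 0>, <0 0 1>, <0 1 0>, <0 1 1>, <0 2 0>, <0 2 1>, <1 1 0>, <1 1 1>, <1 2 0>, <1 2 1>
under TSO → <0 0 0>, <0 0 1>, <0 1 0>, <0 1 1>, <0 2 0>, <0 2 1>, <1 1 0>, <1 1 1>, <1 2 0>, <1 2 1>
under PSO → <0 0 0>, <0 0 1>, <0 1 0>, <0 1 1>, <0 2 0>, <0 2 1>, <1 0 0>, <1 0 1>, <1 1 0>, <1 1 1>, <1 2 0>, <1 2 1>
target <0 0 1> ∈ {SC,TSO,PSO}

SC:yes TSO:yes PSO:yes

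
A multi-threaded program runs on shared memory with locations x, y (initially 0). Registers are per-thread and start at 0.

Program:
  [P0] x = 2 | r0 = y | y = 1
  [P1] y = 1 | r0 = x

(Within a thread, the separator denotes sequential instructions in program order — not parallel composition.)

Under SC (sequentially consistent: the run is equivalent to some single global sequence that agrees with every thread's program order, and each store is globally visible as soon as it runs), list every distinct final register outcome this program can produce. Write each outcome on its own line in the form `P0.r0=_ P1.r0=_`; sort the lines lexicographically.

outcome vector order: (P0.r0,P1.r0)
|SC outcomes| = 3

P0.r0=0 P1.r0=2
P0.r0=1 P1.r0=0
P0.r0=1 P1.r0=2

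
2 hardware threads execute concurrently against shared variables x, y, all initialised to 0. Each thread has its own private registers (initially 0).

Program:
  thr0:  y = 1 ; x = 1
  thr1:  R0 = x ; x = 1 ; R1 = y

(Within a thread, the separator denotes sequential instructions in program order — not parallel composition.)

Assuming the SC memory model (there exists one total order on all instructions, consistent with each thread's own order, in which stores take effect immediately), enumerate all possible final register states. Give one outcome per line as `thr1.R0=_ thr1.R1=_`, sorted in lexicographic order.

thr1.R0=0 thr1.R1=0
thr1.R0=0 thr1.R1=1
thr1.R0=1 thr1.R1=1

outcome vector order: (thr1.R0,thr1.R1)
|SC outcomes| = 3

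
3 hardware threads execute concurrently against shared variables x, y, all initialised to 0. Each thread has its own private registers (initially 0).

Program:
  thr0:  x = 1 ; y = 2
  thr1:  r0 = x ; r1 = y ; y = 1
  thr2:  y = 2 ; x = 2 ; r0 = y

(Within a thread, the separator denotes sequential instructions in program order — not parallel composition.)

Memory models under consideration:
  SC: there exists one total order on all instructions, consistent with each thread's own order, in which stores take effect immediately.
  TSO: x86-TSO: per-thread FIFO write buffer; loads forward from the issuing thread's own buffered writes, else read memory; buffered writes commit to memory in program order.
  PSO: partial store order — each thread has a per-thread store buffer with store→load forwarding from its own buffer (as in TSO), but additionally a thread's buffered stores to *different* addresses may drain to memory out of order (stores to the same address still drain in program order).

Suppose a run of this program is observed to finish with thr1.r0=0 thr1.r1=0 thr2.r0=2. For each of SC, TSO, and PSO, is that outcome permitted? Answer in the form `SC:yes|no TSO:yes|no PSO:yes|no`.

outcome vector order: (thr1.r0,thr1.r1,thr2.r0)
under SC → 001 002 021 022 101 102 121 122 221 222
under TSO → 001 002 021 022 101 102 121 122 221 222
under PSO → 001 002 021 022 101 102 121 122 201 202 221 222
target 002 ∈ {SC,TSO,PSO}

SC:yes TSO:yes PSO:yes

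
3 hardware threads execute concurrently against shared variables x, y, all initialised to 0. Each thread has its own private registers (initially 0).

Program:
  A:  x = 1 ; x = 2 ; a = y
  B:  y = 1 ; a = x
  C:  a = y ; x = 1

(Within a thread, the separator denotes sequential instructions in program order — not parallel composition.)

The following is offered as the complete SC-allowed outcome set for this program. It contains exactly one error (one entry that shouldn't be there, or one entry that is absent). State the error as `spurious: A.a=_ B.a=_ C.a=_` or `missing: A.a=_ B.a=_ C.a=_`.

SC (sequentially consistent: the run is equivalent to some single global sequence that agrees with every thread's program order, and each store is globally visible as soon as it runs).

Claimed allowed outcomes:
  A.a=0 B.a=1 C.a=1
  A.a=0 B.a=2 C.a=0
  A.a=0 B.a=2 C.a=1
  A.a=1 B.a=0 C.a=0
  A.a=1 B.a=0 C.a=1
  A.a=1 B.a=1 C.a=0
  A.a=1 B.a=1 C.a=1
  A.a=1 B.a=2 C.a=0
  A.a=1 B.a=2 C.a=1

missing: A.a=0 B.a=1 C.a=0

outcome vector order: (A.a,B.a,C.a)
SC (10): (0,1,0) (0,1,1) (0,2,0) (0,2,1) (1,0,0) (1,0,1) (1,1,0) (1,1,1) (1,2,0) (1,2,1)
SC∖claimed = {(0,1,0)}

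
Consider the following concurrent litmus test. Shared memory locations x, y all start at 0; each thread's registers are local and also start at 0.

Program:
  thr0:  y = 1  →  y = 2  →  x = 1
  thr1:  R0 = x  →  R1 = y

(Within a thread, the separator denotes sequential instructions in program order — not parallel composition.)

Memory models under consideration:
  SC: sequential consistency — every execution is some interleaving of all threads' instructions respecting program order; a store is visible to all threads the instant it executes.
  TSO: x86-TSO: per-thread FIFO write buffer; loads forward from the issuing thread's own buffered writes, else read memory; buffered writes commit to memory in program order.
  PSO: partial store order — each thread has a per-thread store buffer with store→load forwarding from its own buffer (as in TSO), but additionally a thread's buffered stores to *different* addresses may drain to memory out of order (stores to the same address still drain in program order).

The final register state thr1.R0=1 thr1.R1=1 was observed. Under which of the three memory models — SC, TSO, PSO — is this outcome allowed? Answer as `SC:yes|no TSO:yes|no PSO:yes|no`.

SC:no TSO:no PSO:yes

outcome vector order: (thr1.R0,thr1.R1)
SC: 4 outcomes — {0/0, 0/1, 0/2, 1/2}
TSO: 4 outcomes — {0/0, 0/1, 0/2, 1/2}
PSO: 6 outcomes — {0/0, 0/1, 0/2, 1/0, 1/1, 1/2}
target 1/1 ∈ {PSO}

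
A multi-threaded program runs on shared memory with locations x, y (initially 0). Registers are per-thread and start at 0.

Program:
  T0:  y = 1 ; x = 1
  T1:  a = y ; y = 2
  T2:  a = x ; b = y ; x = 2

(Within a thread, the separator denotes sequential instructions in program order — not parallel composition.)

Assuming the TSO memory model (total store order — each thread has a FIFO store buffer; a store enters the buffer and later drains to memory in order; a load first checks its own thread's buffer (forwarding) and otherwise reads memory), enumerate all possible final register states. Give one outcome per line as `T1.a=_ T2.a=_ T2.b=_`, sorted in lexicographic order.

T1.a=0 T2.a=0 T2.b=0
T1.a=0 T2.a=0 T2.b=1
T1.a=0 T2.a=0 T2.b=2
T1.a=0 T2.a=1 T2.b=1
T1.a=0 T2.a=1 T2.b=2
T1.a=1 T2.a=0 T2.b=0
T1.a=1 T2.a=0 T2.b=1
T1.a=1 T2.a=0 T2.b=2
T1.a=1 T2.a=1 T2.b=1
T1.a=1 T2.a=1 T2.b=2

outcome vector order: (T1.a,T2.a,T2.b)
|TSO outcomes| = 10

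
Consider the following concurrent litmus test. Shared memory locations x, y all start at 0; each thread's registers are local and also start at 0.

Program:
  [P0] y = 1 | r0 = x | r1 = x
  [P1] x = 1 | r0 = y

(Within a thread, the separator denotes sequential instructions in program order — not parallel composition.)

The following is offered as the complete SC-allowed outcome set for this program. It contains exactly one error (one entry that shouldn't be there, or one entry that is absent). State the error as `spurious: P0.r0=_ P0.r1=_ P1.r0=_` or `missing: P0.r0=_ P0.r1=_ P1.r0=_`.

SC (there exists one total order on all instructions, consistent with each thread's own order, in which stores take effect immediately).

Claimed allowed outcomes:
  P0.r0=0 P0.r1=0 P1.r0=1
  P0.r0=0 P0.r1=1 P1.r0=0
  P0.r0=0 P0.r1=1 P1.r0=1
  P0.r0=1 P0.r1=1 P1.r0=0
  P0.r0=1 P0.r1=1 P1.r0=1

spurious: P0.r0=0 P0.r1=1 P1.r0=0

outcome vector order: (P0.r0,P0.r1,P1.r0)
SC (4): <0 0 1> <0 1 1> <1 1 0> <1 1 1>
claimed∖SC = {<0 1 0>}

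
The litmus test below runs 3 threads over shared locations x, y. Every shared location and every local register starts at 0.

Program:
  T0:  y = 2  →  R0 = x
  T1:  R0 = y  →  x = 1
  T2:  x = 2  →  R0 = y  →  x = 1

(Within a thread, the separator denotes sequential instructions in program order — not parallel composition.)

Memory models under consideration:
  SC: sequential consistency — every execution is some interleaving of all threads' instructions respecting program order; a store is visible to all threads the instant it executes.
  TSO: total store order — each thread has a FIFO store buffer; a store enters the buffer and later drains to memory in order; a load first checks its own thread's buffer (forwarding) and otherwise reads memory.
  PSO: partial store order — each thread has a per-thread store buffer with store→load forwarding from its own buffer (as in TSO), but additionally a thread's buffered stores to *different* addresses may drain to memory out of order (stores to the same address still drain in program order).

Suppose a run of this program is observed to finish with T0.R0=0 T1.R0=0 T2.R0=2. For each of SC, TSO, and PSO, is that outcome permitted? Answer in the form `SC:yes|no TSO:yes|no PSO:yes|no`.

outcome vector order: (T0.R0,T1.R0,T2.R0)
SC: 10 outcomes — {(0,0,2), (0,2,2), (1,0,0), (1,0,2), (1,2,0), (1,2,2), (2,0,0), (2,0,2), (2,2,0), (2,2,2)}
TSO: 12 outcomes — {(0,0,0), (0,0,2), (0,2,0), (0,2,2), (1,0,0), (1,0,2), (1,2,0), (1,2,2), (2,0,0), (2,0,2), (2,2,0), (2,2,2)}
PSO: 12 outcomes — {(0,0,0), (0,0,2), (0,2,0), (0,2,2), (1,0,0), (1,0,2), (1,2,0), (1,2,2), (2,0,0), (2,0,2), (2,2,0), (2,2,2)}
target (0,0,2) ∈ {SC,TSO,PSO}

SC:yes TSO:yes PSO:yes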